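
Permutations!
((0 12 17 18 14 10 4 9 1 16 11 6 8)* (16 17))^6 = ((0 12 16 11 6 8)(1 17 18 14 10 4 9))^6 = (1 9 4 10 14 18 17)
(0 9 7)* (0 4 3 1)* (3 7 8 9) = (0 3 1)(4 7)(8 9) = [3, 0, 2, 1, 7, 5, 6, 4, 9, 8]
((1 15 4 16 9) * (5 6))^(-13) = (1 4 9 15 16)(5 6)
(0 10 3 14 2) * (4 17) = [10, 1, 0, 14, 17, 5, 6, 7, 8, 9, 3, 11, 12, 13, 2, 15, 16, 4] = (0 10 3 14 2)(4 17)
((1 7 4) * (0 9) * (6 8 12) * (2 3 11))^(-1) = (0 9)(1 4 7)(2 11 3)(6 12 8)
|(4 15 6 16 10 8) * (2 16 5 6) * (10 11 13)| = 8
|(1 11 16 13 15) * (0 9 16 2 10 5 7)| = |(0 9 16 13 15 1 11 2 10 5 7)| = 11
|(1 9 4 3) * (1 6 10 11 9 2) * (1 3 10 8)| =20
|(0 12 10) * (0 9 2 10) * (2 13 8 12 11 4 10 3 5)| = 24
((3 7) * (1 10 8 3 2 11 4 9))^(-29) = (1 4 2 3 10 9 11 7 8)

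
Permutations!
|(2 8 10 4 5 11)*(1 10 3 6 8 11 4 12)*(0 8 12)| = |(0 8 3 6 12 1 10)(2 11)(4 5)| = 14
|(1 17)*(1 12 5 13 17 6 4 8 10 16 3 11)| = |(1 6 4 8 10 16 3 11)(5 13 17 12)| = 8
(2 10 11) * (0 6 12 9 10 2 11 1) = (0 6 12 9 10 1) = [6, 0, 2, 3, 4, 5, 12, 7, 8, 10, 1, 11, 9]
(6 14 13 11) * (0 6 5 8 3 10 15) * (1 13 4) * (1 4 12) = (0 6 14 12 1 13 11 5 8 3 10 15) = [6, 13, 2, 10, 4, 8, 14, 7, 3, 9, 15, 5, 1, 11, 12, 0]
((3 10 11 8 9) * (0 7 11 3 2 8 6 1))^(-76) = (0 1 6 11 7)(2 9 8)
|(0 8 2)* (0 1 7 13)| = |(0 8 2 1 7 13)| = 6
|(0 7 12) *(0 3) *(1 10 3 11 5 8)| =9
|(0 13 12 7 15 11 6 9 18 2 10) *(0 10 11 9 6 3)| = 10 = |(0 13 12 7 15 9 18 2 11 3)|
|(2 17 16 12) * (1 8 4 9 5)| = |(1 8 4 9 5)(2 17 16 12)| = 20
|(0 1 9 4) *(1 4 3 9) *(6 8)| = |(0 4)(3 9)(6 8)| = 2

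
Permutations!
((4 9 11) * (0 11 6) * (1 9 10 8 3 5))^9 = (0 6 9 1 5 3 8 10 4 11)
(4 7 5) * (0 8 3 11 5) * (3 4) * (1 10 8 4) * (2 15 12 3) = (0 4 7)(1 10 8)(2 15 12 3 11 5) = [4, 10, 15, 11, 7, 2, 6, 0, 1, 9, 8, 5, 3, 13, 14, 12]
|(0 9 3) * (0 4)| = |(0 9 3 4)| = 4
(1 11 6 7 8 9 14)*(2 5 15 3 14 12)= (1 11 6 7 8 9 12 2 5 15 3 14)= [0, 11, 5, 14, 4, 15, 7, 8, 9, 12, 10, 6, 2, 13, 1, 3]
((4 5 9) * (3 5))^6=(3 9)(4 5)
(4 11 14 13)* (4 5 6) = (4 11 14 13 5 6) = [0, 1, 2, 3, 11, 6, 4, 7, 8, 9, 10, 14, 12, 5, 13]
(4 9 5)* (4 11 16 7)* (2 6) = (2 6)(4 9 5 11 16 7) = [0, 1, 6, 3, 9, 11, 2, 4, 8, 5, 10, 16, 12, 13, 14, 15, 7]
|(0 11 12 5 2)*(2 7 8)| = 7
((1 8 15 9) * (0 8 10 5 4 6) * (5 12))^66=(0 12 15 4 1)(5 9 6 10 8)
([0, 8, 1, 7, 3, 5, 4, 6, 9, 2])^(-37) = [0, 2, 9, 4, 6, 5, 7, 3, 1, 8]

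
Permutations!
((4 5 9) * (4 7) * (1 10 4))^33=(1 5)(4 7)(9 10)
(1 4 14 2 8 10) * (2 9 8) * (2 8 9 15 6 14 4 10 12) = (1 10)(2 8 12)(6 14 15) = [0, 10, 8, 3, 4, 5, 14, 7, 12, 9, 1, 11, 2, 13, 15, 6]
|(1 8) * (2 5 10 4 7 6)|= 6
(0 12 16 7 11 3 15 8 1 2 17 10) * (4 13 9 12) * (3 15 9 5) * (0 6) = (0 4 13 5 3 9 12 16 7 11 15 8 1 2 17 10 6) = [4, 2, 17, 9, 13, 3, 0, 11, 1, 12, 6, 15, 16, 5, 14, 8, 7, 10]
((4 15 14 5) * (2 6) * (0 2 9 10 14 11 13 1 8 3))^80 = ((0 2 6 9 10 14 5 4 15 11 13 1 8 3))^80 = (0 13 5 6 8 15 10)(1 4 9 3 11 14 2)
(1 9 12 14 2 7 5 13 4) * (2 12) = [0, 9, 7, 3, 1, 13, 6, 5, 8, 2, 10, 11, 14, 4, 12] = (1 9 2 7 5 13 4)(12 14)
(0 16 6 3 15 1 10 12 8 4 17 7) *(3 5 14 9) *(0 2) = (0 16 6 5 14 9 3 15 1 10 12 8 4 17 7 2) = [16, 10, 0, 15, 17, 14, 5, 2, 4, 3, 12, 11, 8, 13, 9, 1, 6, 7]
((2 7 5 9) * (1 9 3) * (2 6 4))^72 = (9)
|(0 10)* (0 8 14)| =4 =|(0 10 8 14)|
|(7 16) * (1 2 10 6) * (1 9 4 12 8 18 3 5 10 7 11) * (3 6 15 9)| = 10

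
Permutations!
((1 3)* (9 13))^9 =(1 3)(9 13)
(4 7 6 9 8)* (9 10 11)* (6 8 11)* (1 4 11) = (1 4 7 8 11 9)(6 10) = [0, 4, 2, 3, 7, 5, 10, 8, 11, 1, 6, 9]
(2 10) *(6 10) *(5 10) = [0, 1, 6, 3, 4, 10, 5, 7, 8, 9, 2] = (2 6 5 10)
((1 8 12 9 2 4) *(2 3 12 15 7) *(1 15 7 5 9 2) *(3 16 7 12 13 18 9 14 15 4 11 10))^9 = ((1 8 12 2 11 10 3 13 18 9 16 7)(5 14 15))^9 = (1 9 3 2)(7 18 10 12)(8 16 13 11)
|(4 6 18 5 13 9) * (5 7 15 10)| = 9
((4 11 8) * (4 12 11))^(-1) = (8 11 12)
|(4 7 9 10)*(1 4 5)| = |(1 4 7 9 10 5)| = 6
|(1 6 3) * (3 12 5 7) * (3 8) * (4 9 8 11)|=10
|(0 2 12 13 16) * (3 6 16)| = 7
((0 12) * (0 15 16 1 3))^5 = ((0 12 15 16 1 3))^5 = (0 3 1 16 15 12)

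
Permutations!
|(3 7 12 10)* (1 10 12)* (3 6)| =5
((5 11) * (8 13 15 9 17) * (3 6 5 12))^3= ((3 6 5 11 12)(8 13 15 9 17))^3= (3 11 6 12 5)(8 9 13 17 15)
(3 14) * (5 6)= (3 14)(5 6)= [0, 1, 2, 14, 4, 6, 5, 7, 8, 9, 10, 11, 12, 13, 3]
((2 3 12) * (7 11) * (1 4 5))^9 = (12)(7 11)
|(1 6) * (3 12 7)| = |(1 6)(3 12 7)| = 6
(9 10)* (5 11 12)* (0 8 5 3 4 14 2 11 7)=(0 8 5 7)(2 11 12 3 4 14)(9 10)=[8, 1, 11, 4, 14, 7, 6, 0, 5, 10, 9, 12, 3, 13, 2]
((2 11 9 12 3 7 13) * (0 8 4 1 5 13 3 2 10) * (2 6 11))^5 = (0 13 1 8 10 5 4)(3 7)(6 11 9 12)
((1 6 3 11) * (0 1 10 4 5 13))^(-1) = ((0 1 6 3 11 10 4 5 13))^(-1) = (0 13 5 4 10 11 3 6 1)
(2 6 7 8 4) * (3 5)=[0, 1, 6, 5, 2, 3, 7, 8, 4]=(2 6 7 8 4)(3 5)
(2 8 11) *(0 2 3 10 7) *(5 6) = [2, 1, 8, 10, 4, 6, 5, 0, 11, 9, 7, 3] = (0 2 8 11 3 10 7)(5 6)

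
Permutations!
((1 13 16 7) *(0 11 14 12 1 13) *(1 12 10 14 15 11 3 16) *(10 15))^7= ((0 3 16 7 13 1)(10 14 15 11))^7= (0 3 16 7 13 1)(10 11 15 14)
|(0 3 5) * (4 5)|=|(0 3 4 5)|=4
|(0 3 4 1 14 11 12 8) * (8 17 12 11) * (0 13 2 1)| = 30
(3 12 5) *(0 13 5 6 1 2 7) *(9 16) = (0 13 5 3 12 6 1 2 7)(9 16) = [13, 2, 7, 12, 4, 3, 1, 0, 8, 16, 10, 11, 6, 5, 14, 15, 9]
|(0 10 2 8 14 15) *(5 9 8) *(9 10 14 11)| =3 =|(0 14 15)(2 5 10)(8 11 9)|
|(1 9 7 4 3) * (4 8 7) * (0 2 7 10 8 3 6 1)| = |(0 2 7 3)(1 9 4 6)(8 10)| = 4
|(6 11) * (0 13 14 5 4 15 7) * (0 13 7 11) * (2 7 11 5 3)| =15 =|(0 11 6)(2 7 13 14 3)(4 15 5)|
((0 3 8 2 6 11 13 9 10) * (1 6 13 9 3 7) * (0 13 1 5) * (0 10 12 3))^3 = (0 10 7 13 5)(1 9 8 6 12 2 11 3)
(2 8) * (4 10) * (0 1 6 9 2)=(0 1 6 9 2 8)(4 10)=[1, 6, 8, 3, 10, 5, 9, 7, 0, 2, 4]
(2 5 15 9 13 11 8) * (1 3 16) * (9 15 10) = [0, 3, 5, 16, 4, 10, 6, 7, 2, 13, 9, 8, 12, 11, 14, 15, 1] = (1 3 16)(2 5 10 9 13 11 8)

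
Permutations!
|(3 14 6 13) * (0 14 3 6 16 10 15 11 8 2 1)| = 18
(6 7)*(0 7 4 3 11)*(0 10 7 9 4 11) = (0 9 4 3)(6 11 10 7) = [9, 1, 2, 0, 3, 5, 11, 6, 8, 4, 7, 10]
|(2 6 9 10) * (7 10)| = 5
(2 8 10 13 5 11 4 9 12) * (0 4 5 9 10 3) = (0 4 10 13 9 12 2 8 3)(5 11) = [4, 1, 8, 0, 10, 11, 6, 7, 3, 12, 13, 5, 2, 9]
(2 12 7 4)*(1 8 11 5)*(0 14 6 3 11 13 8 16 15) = (0 14 6 3 11 5 1 16 15)(2 12 7 4)(8 13) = [14, 16, 12, 11, 2, 1, 3, 4, 13, 9, 10, 5, 7, 8, 6, 0, 15]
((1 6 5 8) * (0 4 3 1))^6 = (0 8 5 6 1 3 4)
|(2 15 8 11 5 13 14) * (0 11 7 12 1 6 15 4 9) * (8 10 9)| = 15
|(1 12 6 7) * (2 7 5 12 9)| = 12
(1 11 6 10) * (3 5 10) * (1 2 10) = [0, 11, 10, 5, 4, 1, 3, 7, 8, 9, 2, 6] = (1 11 6 3 5)(2 10)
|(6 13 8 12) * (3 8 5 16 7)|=8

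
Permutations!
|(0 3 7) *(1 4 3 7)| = |(0 7)(1 4 3)| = 6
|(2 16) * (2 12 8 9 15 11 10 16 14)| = |(2 14)(8 9 15 11 10 16 12)| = 14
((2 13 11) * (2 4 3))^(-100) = ((2 13 11 4 3))^(-100) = (13)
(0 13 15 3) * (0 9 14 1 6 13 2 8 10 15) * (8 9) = (0 2 9 14 1 6 13)(3 8 10 15) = [2, 6, 9, 8, 4, 5, 13, 7, 10, 14, 15, 11, 12, 0, 1, 3]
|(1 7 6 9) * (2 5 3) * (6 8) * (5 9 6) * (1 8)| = |(1 7)(2 9 8 5 3)| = 10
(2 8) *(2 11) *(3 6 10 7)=(2 8 11)(3 6 10 7)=[0, 1, 8, 6, 4, 5, 10, 3, 11, 9, 7, 2]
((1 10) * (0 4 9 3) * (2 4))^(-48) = (10)(0 4 3 2 9) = ((0 2 4 9 3)(1 10))^(-48)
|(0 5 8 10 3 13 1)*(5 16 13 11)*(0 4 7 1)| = |(0 16 13)(1 4 7)(3 11 5 8 10)| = 15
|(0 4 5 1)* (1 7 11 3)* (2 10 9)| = 21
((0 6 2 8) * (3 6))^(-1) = (0 8 2 6 3)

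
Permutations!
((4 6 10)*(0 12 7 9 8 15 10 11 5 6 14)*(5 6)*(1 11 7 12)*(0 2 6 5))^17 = (0 1 11 5)(2 14 4 10 15 8 9 7 6)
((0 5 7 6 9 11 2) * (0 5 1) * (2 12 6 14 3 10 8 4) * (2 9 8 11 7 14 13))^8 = (2 8 3 7 12 5 4 10 13 6 14 9 11)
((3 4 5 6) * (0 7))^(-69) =((0 7)(3 4 5 6))^(-69) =(0 7)(3 6 5 4)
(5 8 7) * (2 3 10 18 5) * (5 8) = [0, 1, 3, 10, 4, 5, 6, 2, 7, 9, 18, 11, 12, 13, 14, 15, 16, 17, 8] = (2 3 10 18 8 7)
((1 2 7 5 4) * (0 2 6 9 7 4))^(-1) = (0 5 7 9 6 1 4 2)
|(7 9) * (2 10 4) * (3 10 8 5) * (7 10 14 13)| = 10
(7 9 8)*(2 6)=(2 6)(7 9 8)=[0, 1, 6, 3, 4, 5, 2, 9, 7, 8]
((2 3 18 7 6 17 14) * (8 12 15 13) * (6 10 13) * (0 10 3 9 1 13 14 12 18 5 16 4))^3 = (0 2 13 7 16 10 9 8 3 4 14 1 18 5)(6 15 12 17)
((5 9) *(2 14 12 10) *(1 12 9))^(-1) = (1 5 9 14 2 10 12)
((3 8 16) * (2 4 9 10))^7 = ((2 4 9 10)(3 8 16))^7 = (2 10 9 4)(3 8 16)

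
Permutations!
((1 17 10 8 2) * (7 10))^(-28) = (1 7 8)(2 17 10)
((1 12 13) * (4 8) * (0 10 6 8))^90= ((0 10 6 8 4)(1 12 13))^90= (13)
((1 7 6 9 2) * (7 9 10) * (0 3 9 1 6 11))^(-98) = ((0 3 9 2 6 10 7 11))^(-98) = (0 7 6 9)(2 3 11 10)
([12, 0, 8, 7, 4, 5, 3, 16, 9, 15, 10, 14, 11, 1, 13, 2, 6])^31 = [12, 0, 15, 6, 4, 5, 16, 3, 2, 8, 10, 14, 11, 1, 13, 9, 7]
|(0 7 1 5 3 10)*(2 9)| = |(0 7 1 5 3 10)(2 9)| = 6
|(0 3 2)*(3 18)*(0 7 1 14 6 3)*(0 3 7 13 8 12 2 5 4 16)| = |(0 18 3 5 4 16)(1 14 6 7)(2 13 8 12)| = 12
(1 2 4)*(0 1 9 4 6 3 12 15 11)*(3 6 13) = (0 1 2 13 3 12 15 11)(4 9) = [1, 2, 13, 12, 9, 5, 6, 7, 8, 4, 10, 0, 15, 3, 14, 11]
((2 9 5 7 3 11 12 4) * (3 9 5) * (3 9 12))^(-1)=(2 4 12 7 5)(3 11)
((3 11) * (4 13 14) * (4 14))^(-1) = (14)(3 11)(4 13)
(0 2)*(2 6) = (0 6 2) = [6, 1, 0, 3, 4, 5, 2]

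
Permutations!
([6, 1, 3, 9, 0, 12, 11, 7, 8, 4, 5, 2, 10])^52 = [2, 1, 4, 0, 11, 12, 3, 7, 8, 6, 5, 9, 10]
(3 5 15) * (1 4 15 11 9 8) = [0, 4, 2, 5, 15, 11, 6, 7, 1, 8, 10, 9, 12, 13, 14, 3] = (1 4 15 3 5 11 9 8)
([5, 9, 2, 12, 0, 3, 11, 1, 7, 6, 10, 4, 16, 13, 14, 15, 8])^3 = (0 12 7 6)(1 11 5 16)(3 8 9 4)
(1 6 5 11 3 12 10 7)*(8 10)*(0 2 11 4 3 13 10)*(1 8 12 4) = (0 2 11 13 10 7 8)(1 6 5)(3 4) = [2, 6, 11, 4, 3, 1, 5, 8, 0, 9, 7, 13, 12, 10]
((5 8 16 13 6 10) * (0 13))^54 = ((0 13 6 10 5 8 16))^54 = (0 8 10 13 16 5 6)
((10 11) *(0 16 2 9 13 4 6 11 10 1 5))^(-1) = ((0 16 2 9 13 4 6 11 1 5))^(-1) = (0 5 1 11 6 4 13 9 2 16)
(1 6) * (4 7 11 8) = (1 6)(4 7 11 8) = [0, 6, 2, 3, 7, 5, 1, 11, 4, 9, 10, 8]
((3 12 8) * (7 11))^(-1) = (3 8 12)(7 11)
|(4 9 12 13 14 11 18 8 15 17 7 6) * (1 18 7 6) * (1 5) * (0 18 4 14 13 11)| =|(0 18 8 15 17 6 14)(1 4 9 12 11 7 5)| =7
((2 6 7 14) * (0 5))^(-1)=(0 5)(2 14 7 6)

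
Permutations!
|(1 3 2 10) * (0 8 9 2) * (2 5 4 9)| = 6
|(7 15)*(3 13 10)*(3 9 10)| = |(3 13)(7 15)(9 10)| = 2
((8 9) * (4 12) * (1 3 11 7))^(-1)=((1 3 11 7)(4 12)(8 9))^(-1)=(1 7 11 3)(4 12)(8 9)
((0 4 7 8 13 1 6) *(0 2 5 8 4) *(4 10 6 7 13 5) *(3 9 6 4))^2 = (1 10 13 7 4)(2 9)(3 6)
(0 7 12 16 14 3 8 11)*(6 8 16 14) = (0 7 12 14 3 16 6 8 11) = [7, 1, 2, 16, 4, 5, 8, 12, 11, 9, 10, 0, 14, 13, 3, 15, 6]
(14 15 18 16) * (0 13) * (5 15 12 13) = [5, 1, 2, 3, 4, 15, 6, 7, 8, 9, 10, 11, 13, 0, 12, 18, 14, 17, 16] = (0 5 15 18 16 14 12 13)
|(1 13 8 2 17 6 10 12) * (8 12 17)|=|(1 13 12)(2 8)(6 10 17)|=6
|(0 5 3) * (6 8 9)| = |(0 5 3)(6 8 9)| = 3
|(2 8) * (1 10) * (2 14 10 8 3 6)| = |(1 8 14 10)(2 3 6)| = 12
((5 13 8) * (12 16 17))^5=((5 13 8)(12 16 17))^5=(5 8 13)(12 17 16)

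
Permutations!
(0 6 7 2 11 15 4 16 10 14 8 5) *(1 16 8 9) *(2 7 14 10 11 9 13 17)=(0 6 14 13 17 2 9 1 16 11 15 4 8 5)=[6, 16, 9, 3, 8, 0, 14, 7, 5, 1, 10, 15, 12, 17, 13, 4, 11, 2]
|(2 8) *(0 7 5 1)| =4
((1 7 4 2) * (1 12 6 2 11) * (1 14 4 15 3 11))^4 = (1 11 7 14 15 4 3)(2 12 6)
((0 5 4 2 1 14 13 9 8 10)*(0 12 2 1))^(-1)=(0 2 12 10 8 9 13 14 1 4 5)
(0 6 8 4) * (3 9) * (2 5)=(0 6 8 4)(2 5)(3 9)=[6, 1, 5, 9, 0, 2, 8, 7, 4, 3]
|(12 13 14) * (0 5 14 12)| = 6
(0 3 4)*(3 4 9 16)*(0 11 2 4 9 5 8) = (0 9 16 3 5 8)(2 4 11) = [9, 1, 4, 5, 11, 8, 6, 7, 0, 16, 10, 2, 12, 13, 14, 15, 3]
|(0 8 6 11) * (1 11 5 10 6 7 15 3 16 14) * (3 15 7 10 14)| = 8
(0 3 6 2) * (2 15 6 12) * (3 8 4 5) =[8, 1, 0, 12, 5, 3, 15, 7, 4, 9, 10, 11, 2, 13, 14, 6] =(0 8 4 5 3 12 2)(6 15)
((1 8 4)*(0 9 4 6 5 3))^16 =(9)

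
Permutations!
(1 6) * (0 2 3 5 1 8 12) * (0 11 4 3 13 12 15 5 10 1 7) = (0 2 13 12 11 4 3 10 1 6 8 15 5 7) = [2, 6, 13, 10, 3, 7, 8, 0, 15, 9, 1, 4, 11, 12, 14, 5]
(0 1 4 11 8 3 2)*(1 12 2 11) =(0 12 2)(1 4)(3 11 8) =[12, 4, 0, 11, 1, 5, 6, 7, 3, 9, 10, 8, 2]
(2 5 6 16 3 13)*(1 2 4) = (1 2 5 6 16 3 13 4) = [0, 2, 5, 13, 1, 6, 16, 7, 8, 9, 10, 11, 12, 4, 14, 15, 3]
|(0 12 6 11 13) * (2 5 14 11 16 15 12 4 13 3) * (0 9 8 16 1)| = 10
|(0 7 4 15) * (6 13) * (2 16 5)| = |(0 7 4 15)(2 16 5)(6 13)| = 12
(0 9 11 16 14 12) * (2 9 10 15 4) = (0 10 15 4 2 9 11 16 14 12) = [10, 1, 9, 3, 2, 5, 6, 7, 8, 11, 15, 16, 0, 13, 12, 4, 14]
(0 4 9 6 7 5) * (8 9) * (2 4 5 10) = (0 5)(2 4 8 9 6 7 10) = [5, 1, 4, 3, 8, 0, 7, 10, 9, 6, 2]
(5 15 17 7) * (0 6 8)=(0 6 8)(5 15 17 7)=[6, 1, 2, 3, 4, 15, 8, 5, 0, 9, 10, 11, 12, 13, 14, 17, 16, 7]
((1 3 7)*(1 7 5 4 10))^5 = ((1 3 5 4 10))^5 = (10)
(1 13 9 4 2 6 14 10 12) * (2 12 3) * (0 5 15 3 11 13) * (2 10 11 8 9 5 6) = (0 6 14 11 13 5 15 3 10 8 9 4 12 1) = [6, 0, 2, 10, 12, 15, 14, 7, 9, 4, 8, 13, 1, 5, 11, 3]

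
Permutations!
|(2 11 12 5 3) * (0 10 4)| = |(0 10 4)(2 11 12 5 3)| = 15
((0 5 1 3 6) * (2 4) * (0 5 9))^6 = (9)(1 6)(3 5)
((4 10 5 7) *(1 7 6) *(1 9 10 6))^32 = ((1 7 4 6 9 10 5))^32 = (1 9 7 10 4 5 6)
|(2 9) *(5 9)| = 3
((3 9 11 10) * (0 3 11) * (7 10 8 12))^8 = (0 9 3)(7 8 10 12 11)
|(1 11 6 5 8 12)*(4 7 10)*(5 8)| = |(1 11 6 8 12)(4 7 10)| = 15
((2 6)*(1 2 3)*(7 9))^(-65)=((1 2 6 3)(7 9))^(-65)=(1 3 6 2)(7 9)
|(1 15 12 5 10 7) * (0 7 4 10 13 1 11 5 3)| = 18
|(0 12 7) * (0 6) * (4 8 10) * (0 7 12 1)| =|(12)(0 1)(4 8 10)(6 7)| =6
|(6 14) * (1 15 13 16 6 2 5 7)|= 9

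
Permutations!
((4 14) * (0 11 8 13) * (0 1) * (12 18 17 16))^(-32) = ((0 11 8 13 1)(4 14)(12 18 17 16))^(-32) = (18)(0 13 11 1 8)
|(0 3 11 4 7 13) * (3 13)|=4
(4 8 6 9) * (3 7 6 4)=[0, 1, 2, 7, 8, 5, 9, 6, 4, 3]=(3 7 6 9)(4 8)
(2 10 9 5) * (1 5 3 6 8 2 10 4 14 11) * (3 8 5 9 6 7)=[0, 9, 4, 7, 14, 10, 5, 3, 2, 8, 6, 1, 12, 13, 11]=(1 9 8 2 4 14 11)(3 7)(5 10 6)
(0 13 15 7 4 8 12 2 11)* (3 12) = (0 13 15 7 4 8 3 12 2 11) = [13, 1, 11, 12, 8, 5, 6, 4, 3, 9, 10, 0, 2, 15, 14, 7]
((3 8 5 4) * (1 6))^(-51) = ((1 6)(3 8 5 4))^(-51) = (1 6)(3 8 5 4)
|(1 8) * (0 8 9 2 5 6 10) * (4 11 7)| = 24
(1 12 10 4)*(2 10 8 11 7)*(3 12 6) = (1 6 3 12 8 11 7 2 10 4) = [0, 6, 10, 12, 1, 5, 3, 2, 11, 9, 4, 7, 8]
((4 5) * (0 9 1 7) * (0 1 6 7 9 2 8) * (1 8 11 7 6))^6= (0 2 11 7 8)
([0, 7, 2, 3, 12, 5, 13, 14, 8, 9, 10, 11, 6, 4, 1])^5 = (1 14 7)(4 12 6 13)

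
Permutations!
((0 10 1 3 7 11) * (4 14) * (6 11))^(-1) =((0 10 1 3 7 6 11)(4 14))^(-1) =(0 11 6 7 3 1 10)(4 14)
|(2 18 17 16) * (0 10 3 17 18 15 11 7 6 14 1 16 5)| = 40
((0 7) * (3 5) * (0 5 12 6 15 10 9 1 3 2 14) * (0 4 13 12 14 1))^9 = ((0 7 5 2 1 3 14 4 13 12 6 15 10 9))^9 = (0 12 1 9 13 2 10 4 5 15 14 7 6 3)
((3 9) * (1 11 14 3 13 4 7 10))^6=((1 11 14 3 9 13 4 7 10))^6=(1 4 3)(7 9 11)(10 13 14)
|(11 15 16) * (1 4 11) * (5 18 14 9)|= 20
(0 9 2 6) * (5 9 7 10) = (0 7 10 5 9 2 6) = [7, 1, 6, 3, 4, 9, 0, 10, 8, 2, 5]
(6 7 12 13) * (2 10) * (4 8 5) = (2 10)(4 8 5)(6 7 12 13) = [0, 1, 10, 3, 8, 4, 7, 12, 5, 9, 2, 11, 13, 6]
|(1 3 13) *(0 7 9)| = 3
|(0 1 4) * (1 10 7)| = 5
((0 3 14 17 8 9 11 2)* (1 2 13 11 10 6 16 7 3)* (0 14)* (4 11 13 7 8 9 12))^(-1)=(0 3 7 11 4 12 8 16 6 10 9 17 14 2 1)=((0 1 2 14 17 9 10 6 16 8 12 4 11 7 3))^(-1)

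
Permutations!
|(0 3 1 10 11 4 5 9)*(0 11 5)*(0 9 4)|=8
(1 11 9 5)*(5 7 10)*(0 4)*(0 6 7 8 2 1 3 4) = (1 11 9 8 2)(3 4 6 7 10 5) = [0, 11, 1, 4, 6, 3, 7, 10, 2, 8, 5, 9]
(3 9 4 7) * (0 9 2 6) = (0 9 4 7 3 2 6) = [9, 1, 6, 2, 7, 5, 0, 3, 8, 4]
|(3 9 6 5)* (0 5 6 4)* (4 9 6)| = |(9)(0 5 3 6 4)| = 5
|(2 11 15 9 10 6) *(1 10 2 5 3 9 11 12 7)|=|(1 10 6 5 3 9 2 12 7)(11 15)|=18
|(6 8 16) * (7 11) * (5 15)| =|(5 15)(6 8 16)(7 11)| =6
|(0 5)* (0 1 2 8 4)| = |(0 5 1 2 8 4)| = 6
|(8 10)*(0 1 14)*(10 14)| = 5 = |(0 1 10 8 14)|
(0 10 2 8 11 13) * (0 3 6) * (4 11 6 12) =(0 10 2 8 6)(3 12 4 11 13) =[10, 1, 8, 12, 11, 5, 0, 7, 6, 9, 2, 13, 4, 3]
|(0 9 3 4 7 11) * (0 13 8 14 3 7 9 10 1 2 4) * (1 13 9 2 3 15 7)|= 22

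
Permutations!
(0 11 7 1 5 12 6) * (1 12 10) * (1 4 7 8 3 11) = [1, 5, 2, 11, 7, 10, 0, 12, 3, 9, 4, 8, 6] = (0 1 5 10 4 7 12 6)(3 11 8)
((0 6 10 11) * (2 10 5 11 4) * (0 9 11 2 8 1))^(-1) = (0 1 8 4 10 2 5 6)(9 11)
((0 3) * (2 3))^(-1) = (0 3 2)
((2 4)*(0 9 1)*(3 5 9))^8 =((0 3 5 9 1)(2 4))^8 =(0 9 3 1 5)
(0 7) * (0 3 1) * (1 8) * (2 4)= [7, 0, 4, 8, 2, 5, 6, 3, 1]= (0 7 3 8 1)(2 4)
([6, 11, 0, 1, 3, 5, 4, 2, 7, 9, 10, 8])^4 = (0 1 2 3 7 4 8 6 11)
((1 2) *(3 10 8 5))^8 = (10) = ((1 2)(3 10 8 5))^8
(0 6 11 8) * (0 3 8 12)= (0 6 11 12)(3 8)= [6, 1, 2, 8, 4, 5, 11, 7, 3, 9, 10, 12, 0]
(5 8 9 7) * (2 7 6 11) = [0, 1, 7, 3, 4, 8, 11, 5, 9, 6, 10, 2] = (2 7 5 8 9 6 11)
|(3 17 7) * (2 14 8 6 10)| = |(2 14 8 6 10)(3 17 7)| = 15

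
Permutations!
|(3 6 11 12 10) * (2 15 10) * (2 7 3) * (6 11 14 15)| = |(2 6 14 15 10)(3 11 12 7)| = 20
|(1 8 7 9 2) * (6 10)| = |(1 8 7 9 2)(6 10)| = 10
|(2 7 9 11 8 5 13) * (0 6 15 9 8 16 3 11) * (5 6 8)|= |(0 8 6 15 9)(2 7 5 13)(3 11 16)|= 60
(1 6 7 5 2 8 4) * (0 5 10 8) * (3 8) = [5, 6, 0, 8, 1, 2, 7, 10, 4, 9, 3] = (0 5 2)(1 6 7 10 3 8 4)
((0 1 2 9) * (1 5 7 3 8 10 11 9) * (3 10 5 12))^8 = (0 9 11 10 7 5 8 3 12)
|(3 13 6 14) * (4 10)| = 4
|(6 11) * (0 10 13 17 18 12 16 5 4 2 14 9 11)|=14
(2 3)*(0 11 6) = (0 11 6)(2 3) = [11, 1, 3, 2, 4, 5, 0, 7, 8, 9, 10, 6]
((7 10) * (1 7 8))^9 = (1 7 10 8)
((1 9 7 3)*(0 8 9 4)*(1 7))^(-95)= ((0 8 9 1 4)(3 7))^(-95)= (9)(3 7)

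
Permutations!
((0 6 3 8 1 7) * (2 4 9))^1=((0 6 3 8 1 7)(2 4 9))^1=(0 6 3 8 1 7)(2 4 9)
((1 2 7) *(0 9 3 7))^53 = (0 2 1 7 3 9)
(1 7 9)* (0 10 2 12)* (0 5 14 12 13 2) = (0 10)(1 7 9)(2 13)(5 14 12) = [10, 7, 13, 3, 4, 14, 6, 9, 8, 1, 0, 11, 5, 2, 12]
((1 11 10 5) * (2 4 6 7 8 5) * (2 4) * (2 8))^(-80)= ((1 11 10 4 6 7 2 8 5))^(-80)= (1 11 10 4 6 7 2 8 5)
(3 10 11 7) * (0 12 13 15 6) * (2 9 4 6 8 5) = (0 12 13 15 8 5 2 9 4 6)(3 10 11 7) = [12, 1, 9, 10, 6, 2, 0, 3, 5, 4, 11, 7, 13, 15, 14, 8]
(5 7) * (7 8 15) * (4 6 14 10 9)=[0, 1, 2, 3, 6, 8, 14, 5, 15, 4, 9, 11, 12, 13, 10, 7]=(4 6 14 10 9)(5 8 15 7)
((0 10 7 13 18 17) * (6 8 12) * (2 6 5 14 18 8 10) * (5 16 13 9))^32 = ((0 2 6 10 7 9 5 14 18 17)(8 12 16 13))^32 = (0 6 7 5 18)(2 10 9 14 17)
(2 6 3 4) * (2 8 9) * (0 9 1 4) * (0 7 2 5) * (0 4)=(0 9 5 4 8 1)(2 6 3 7)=[9, 0, 6, 7, 8, 4, 3, 2, 1, 5]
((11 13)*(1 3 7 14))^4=(14)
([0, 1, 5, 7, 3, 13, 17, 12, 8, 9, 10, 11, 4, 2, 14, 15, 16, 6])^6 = [0, 1, 2, 12, 7, 5, 6, 4, 8, 9, 10, 11, 3, 13, 14, 15, 16, 17]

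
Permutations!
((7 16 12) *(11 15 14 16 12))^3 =(7 12)(11 16 14 15) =((7 12)(11 15 14 16))^3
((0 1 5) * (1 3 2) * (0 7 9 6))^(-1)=((0 3 2 1 5 7 9 6))^(-1)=(0 6 9 7 5 1 2 3)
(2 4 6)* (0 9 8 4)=[9, 1, 0, 3, 6, 5, 2, 7, 4, 8]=(0 9 8 4 6 2)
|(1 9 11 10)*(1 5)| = |(1 9 11 10 5)| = 5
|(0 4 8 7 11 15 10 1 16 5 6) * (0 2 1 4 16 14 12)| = 24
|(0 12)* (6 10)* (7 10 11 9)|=|(0 12)(6 11 9 7 10)|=10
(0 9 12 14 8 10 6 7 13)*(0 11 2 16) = (0 9 12 14 8 10 6 7 13 11 2 16) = [9, 1, 16, 3, 4, 5, 7, 13, 10, 12, 6, 2, 14, 11, 8, 15, 0]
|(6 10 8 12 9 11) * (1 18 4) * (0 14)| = 6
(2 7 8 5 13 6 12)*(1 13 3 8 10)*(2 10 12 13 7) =(1 7 12 10)(3 8 5)(6 13) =[0, 7, 2, 8, 4, 3, 13, 12, 5, 9, 1, 11, 10, 6]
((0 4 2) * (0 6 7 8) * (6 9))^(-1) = (0 8 7 6 9 2 4)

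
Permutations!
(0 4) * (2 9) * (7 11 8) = (0 4)(2 9)(7 11 8) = [4, 1, 9, 3, 0, 5, 6, 11, 7, 2, 10, 8]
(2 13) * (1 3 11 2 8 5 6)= (1 3 11 2 13 8 5 6)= [0, 3, 13, 11, 4, 6, 1, 7, 5, 9, 10, 2, 12, 8]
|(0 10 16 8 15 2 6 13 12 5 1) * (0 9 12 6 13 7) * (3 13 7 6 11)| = |(0 10 16 8 15 2 7)(1 9 12 5)(3 13 11)| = 84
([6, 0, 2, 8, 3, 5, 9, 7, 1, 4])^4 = [3, 4, 2, 6, 0, 5, 8, 7, 9, 1]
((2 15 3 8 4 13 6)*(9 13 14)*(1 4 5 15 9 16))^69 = (1 4 14 16)(2 9 13 6)(3 8 5 15)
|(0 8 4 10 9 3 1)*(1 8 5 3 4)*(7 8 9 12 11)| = |(0 5 3 9 4 10 12 11 7 8 1)| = 11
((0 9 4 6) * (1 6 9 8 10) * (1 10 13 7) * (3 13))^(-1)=((0 8 3 13 7 1 6)(4 9))^(-1)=(0 6 1 7 13 3 8)(4 9)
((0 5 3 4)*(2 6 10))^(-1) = (0 4 3 5)(2 10 6)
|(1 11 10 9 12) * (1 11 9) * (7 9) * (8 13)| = 6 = |(1 7 9 12 11 10)(8 13)|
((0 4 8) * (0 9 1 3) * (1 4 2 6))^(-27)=((0 2 6 1 3)(4 8 9))^(-27)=(9)(0 1 2 3 6)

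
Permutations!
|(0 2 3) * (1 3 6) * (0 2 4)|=4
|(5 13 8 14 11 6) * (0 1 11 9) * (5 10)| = 10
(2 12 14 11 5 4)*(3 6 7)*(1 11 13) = (1 11 5 4 2 12 14 13)(3 6 7) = [0, 11, 12, 6, 2, 4, 7, 3, 8, 9, 10, 5, 14, 1, 13]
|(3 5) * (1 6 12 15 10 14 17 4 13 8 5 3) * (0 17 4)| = 10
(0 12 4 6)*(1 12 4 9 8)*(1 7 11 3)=(0 4 6)(1 12 9 8 7 11 3)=[4, 12, 2, 1, 6, 5, 0, 11, 7, 8, 10, 3, 9]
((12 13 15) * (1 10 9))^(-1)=((1 10 9)(12 13 15))^(-1)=(1 9 10)(12 15 13)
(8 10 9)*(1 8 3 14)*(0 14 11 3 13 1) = (0 14)(1 8 10 9 13)(3 11) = [14, 8, 2, 11, 4, 5, 6, 7, 10, 13, 9, 3, 12, 1, 0]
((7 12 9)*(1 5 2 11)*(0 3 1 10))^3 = ((0 3 1 5 2 11 10)(7 12 9))^3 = (12)(0 5 10 1 11 3 2)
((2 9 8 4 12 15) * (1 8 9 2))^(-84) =((1 8 4 12 15))^(-84) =(1 8 4 12 15)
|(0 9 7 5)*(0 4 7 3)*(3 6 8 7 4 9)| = 10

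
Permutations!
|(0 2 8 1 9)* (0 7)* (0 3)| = 7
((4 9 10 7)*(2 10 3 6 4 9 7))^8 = ((2 10)(3 6 4 7 9))^8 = (10)(3 7 6 9 4)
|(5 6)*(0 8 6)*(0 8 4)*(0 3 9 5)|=7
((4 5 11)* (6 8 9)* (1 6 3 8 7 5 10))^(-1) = ((1 6 7 5 11 4 10)(3 8 9))^(-1) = (1 10 4 11 5 7 6)(3 9 8)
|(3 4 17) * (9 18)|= |(3 4 17)(9 18)|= 6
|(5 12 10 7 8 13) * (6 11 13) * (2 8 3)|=10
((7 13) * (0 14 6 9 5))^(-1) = (0 5 9 6 14)(7 13)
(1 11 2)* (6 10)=(1 11 2)(6 10)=[0, 11, 1, 3, 4, 5, 10, 7, 8, 9, 6, 2]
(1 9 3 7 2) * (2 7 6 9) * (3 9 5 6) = [0, 2, 1, 3, 4, 6, 5, 7, 8, 9] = (9)(1 2)(5 6)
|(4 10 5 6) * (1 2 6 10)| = 4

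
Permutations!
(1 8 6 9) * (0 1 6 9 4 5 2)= (0 1 8 9 6 4 5 2)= [1, 8, 0, 3, 5, 2, 4, 7, 9, 6]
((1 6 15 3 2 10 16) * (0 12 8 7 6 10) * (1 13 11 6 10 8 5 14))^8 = ((0 12 5 14 1 8 7 10 16 13 11 6 15 3 2))^8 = (0 16 12 13 5 11 14 6 1 15 8 3 7 2 10)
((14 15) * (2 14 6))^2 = ((2 14 15 6))^2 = (2 15)(6 14)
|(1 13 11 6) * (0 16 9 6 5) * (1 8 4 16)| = 5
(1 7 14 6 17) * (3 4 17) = (1 7 14 6 3 4 17) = [0, 7, 2, 4, 17, 5, 3, 14, 8, 9, 10, 11, 12, 13, 6, 15, 16, 1]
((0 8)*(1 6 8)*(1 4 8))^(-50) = ((0 4 8)(1 6))^(-50) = (0 4 8)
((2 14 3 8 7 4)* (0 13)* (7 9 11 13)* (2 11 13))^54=(0 2 9 4 3)(7 14 13 11 8)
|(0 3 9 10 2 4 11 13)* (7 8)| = 8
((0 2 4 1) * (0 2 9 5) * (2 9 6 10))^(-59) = ((0 6 10 2 4 1 9 5))^(-59) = (0 1 10 5 4 6 9 2)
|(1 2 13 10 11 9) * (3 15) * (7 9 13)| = |(1 2 7 9)(3 15)(10 11 13)| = 12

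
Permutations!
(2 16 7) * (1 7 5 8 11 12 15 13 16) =(1 7 2)(5 8 11 12 15 13 16) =[0, 7, 1, 3, 4, 8, 6, 2, 11, 9, 10, 12, 15, 16, 14, 13, 5]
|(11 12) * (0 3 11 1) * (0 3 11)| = |(0 11 12 1 3)| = 5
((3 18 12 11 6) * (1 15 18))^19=(1 6 12 15 3 11 18)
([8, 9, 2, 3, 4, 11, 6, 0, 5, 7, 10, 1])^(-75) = [5, 7, 2, 3, 4, 1, 6, 8, 11, 0, 10, 9]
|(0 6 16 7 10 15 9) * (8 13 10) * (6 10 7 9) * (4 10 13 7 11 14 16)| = |(0 13 11 14 16 9)(4 10 15 6)(7 8)| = 12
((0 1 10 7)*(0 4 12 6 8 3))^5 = (0 12 1 6 10 8 7 3 4)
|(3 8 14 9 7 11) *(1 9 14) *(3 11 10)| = 6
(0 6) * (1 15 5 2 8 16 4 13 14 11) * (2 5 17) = (0 6)(1 15 17 2 8 16 4 13 14 11) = [6, 15, 8, 3, 13, 5, 0, 7, 16, 9, 10, 1, 12, 14, 11, 17, 4, 2]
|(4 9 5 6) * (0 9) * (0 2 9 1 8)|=15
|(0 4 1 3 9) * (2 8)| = |(0 4 1 3 9)(2 8)| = 10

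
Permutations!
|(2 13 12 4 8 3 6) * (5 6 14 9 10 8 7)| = 35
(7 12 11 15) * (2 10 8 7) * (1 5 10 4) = (1 5 10 8 7 12 11 15 2 4) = [0, 5, 4, 3, 1, 10, 6, 12, 7, 9, 8, 15, 11, 13, 14, 2]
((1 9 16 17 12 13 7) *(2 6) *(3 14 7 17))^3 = ((1 9 16 3 14 7)(2 6)(12 13 17))^3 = (17)(1 3)(2 6)(7 16)(9 14)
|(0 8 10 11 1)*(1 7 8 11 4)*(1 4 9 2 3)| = |(0 11 7 8 10 9 2 3 1)| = 9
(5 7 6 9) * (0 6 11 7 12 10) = [6, 1, 2, 3, 4, 12, 9, 11, 8, 5, 0, 7, 10] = (0 6 9 5 12 10)(7 11)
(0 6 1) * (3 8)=(0 6 1)(3 8)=[6, 0, 2, 8, 4, 5, 1, 7, 3]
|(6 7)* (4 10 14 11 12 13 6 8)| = 9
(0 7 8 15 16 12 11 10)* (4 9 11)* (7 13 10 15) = (0 13 10)(4 9 11 15 16 12)(7 8) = [13, 1, 2, 3, 9, 5, 6, 8, 7, 11, 0, 15, 4, 10, 14, 16, 12]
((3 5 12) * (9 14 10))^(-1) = ((3 5 12)(9 14 10))^(-1) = (3 12 5)(9 10 14)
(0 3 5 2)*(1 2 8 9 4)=(0 3 5 8 9 4 1 2)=[3, 2, 0, 5, 1, 8, 6, 7, 9, 4]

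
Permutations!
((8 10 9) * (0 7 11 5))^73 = ((0 7 11 5)(8 10 9))^73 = (0 7 11 5)(8 10 9)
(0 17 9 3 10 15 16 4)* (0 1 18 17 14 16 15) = [14, 18, 2, 10, 1, 5, 6, 7, 8, 3, 0, 11, 12, 13, 16, 15, 4, 9, 17] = (0 14 16 4 1 18 17 9 3 10)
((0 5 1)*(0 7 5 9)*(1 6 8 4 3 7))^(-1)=(0 9)(3 4 8 6 5 7)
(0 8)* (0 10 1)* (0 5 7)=(0 8 10 1 5 7)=[8, 5, 2, 3, 4, 7, 6, 0, 10, 9, 1]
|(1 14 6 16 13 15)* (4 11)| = |(1 14 6 16 13 15)(4 11)| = 6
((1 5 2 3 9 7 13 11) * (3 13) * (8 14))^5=((1 5 2 13 11)(3 9 7)(8 14))^5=(3 7 9)(8 14)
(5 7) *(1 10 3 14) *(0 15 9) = (0 15 9)(1 10 3 14)(5 7) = [15, 10, 2, 14, 4, 7, 6, 5, 8, 0, 3, 11, 12, 13, 1, 9]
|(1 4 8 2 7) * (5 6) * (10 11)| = |(1 4 8 2 7)(5 6)(10 11)| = 10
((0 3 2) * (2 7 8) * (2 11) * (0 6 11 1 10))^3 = ((0 3 7 8 1 10)(2 6 11))^3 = (11)(0 8)(1 3)(7 10)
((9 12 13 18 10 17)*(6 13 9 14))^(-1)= (6 14 17 10 18 13)(9 12)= ((6 13 18 10 17 14)(9 12))^(-1)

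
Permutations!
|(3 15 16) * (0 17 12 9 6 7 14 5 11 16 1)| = 13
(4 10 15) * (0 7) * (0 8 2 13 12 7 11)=(0 11)(2 13 12 7 8)(4 10 15)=[11, 1, 13, 3, 10, 5, 6, 8, 2, 9, 15, 0, 7, 12, 14, 4]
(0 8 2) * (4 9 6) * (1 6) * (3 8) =(0 3 8 2)(1 6 4 9) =[3, 6, 0, 8, 9, 5, 4, 7, 2, 1]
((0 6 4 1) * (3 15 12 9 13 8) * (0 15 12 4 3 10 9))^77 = ((0 6 3 12)(1 15 4)(8 10 9 13))^77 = (0 6 3 12)(1 4 15)(8 10 9 13)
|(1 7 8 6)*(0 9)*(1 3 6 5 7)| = 6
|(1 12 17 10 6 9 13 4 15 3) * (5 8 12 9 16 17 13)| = |(1 9 5 8 12 13 4 15 3)(6 16 17 10)| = 36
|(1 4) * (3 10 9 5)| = |(1 4)(3 10 9 5)| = 4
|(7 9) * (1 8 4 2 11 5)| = 6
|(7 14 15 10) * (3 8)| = 4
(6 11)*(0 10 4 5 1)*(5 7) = (0 10 4 7 5 1)(6 11) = [10, 0, 2, 3, 7, 1, 11, 5, 8, 9, 4, 6]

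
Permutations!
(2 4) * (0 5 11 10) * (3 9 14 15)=(0 5 11 10)(2 4)(3 9 14 15)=[5, 1, 4, 9, 2, 11, 6, 7, 8, 14, 0, 10, 12, 13, 15, 3]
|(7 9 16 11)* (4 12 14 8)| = 4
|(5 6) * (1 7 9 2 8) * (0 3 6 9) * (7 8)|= |(0 3 6 5 9 2 7)(1 8)|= 14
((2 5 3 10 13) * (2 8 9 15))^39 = ((2 5 3 10 13 8 9 15))^39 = (2 15 9 8 13 10 3 5)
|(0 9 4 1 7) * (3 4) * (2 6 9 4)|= 4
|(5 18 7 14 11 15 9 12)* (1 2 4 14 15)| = 30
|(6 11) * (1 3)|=|(1 3)(6 11)|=2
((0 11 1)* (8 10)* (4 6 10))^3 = (11)(4 8 10 6) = ((0 11 1)(4 6 10 8))^3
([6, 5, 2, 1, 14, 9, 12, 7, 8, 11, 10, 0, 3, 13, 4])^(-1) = (0 11 9 5 1 3 12 6)(4 14)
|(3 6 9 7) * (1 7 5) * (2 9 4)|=8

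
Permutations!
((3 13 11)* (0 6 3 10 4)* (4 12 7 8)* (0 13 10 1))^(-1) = (0 1 11 13 4 8 7 12 10 3 6)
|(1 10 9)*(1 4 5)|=5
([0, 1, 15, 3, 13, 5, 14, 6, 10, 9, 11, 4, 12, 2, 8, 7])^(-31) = (2 13 4 11 10 8 14 6 7 15)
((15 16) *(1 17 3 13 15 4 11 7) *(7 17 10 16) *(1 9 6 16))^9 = ((1 10)(3 13 15 7 9 6 16 4 11 17))^9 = (1 10)(3 17 11 4 16 6 9 7 15 13)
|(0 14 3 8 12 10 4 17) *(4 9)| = |(0 14 3 8 12 10 9 4 17)| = 9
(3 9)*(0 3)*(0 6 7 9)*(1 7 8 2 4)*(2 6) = [3, 7, 4, 0, 1, 5, 8, 9, 6, 2] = (0 3)(1 7 9 2 4)(6 8)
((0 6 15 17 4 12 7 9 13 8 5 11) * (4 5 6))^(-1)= ((0 4 12 7 9 13 8 6 15 17 5 11))^(-1)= (0 11 5 17 15 6 8 13 9 7 12 4)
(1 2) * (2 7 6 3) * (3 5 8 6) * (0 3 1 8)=(0 3 2 8 6 5)(1 7)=[3, 7, 8, 2, 4, 0, 5, 1, 6]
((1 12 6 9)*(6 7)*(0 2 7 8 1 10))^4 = ((0 2 7 6 9 10)(1 12 8))^4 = (0 9 7)(1 12 8)(2 10 6)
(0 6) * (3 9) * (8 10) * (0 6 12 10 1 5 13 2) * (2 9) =(0 12 10 8 1 5 13 9 3 2) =[12, 5, 0, 2, 4, 13, 6, 7, 1, 3, 8, 11, 10, 9]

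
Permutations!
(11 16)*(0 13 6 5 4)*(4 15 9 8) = (0 13 6 5 15 9 8 4)(11 16) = [13, 1, 2, 3, 0, 15, 5, 7, 4, 8, 10, 16, 12, 6, 14, 9, 11]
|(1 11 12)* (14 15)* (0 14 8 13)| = |(0 14 15 8 13)(1 11 12)| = 15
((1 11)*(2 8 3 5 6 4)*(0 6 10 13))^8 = ((0 6 4 2 8 3 5 10 13)(1 11))^8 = (0 13 10 5 3 8 2 4 6)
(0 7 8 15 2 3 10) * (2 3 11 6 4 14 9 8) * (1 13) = (0 7 2 11 6 4 14 9 8 15 3 10)(1 13) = [7, 13, 11, 10, 14, 5, 4, 2, 15, 8, 0, 6, 12, 1, 9, 3]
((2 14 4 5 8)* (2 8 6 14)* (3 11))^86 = (4 6)(5 14)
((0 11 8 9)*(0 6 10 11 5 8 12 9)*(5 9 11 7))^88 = (12)(0 7 9 5 6 8 10)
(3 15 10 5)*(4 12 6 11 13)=[0, 1, 2, 15, 12, 3, 11, 7, 8, 9, 5, 13, 6, 4, 14, 10]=(3 15 10 5)(4 12 6 11 13)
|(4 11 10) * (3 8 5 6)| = 12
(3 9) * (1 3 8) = (1 3 9 8) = [0, 3, 2, 9, 4, 5, 6, 7, 1, 8]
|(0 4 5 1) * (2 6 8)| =|(0 4 5 1)(2 6 8)| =12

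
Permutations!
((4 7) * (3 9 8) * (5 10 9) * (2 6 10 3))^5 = ((2 6 10 9 8)(3 5)(4 7))^5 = (10)(3 5)(4 7)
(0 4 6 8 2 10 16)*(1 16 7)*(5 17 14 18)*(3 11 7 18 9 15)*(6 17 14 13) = (0 4 17 13 6 8 2 10 18 5 14 9 15 3 11 7 1 16) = [4, 16, 10, 11, 17, 14, 8, 1, 2, 15, 18, 7, 12, 6, 9, 3, 0, 13, 5]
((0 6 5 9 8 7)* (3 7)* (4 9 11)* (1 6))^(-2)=((0 1 6 5 11 4 9 8 3 7))^(-2)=(0 3 9 11 6)(1 7 8 4 5)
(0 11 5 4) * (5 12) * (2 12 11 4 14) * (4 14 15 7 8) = (0 14 2 12 5 15 7 8 4) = [14, 1, 12, 3, 0, 15, 6, 8, 4, 9, 10, 11, 5, 13, 2, 7]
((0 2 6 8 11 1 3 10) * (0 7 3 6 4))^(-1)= ((0 2 4)(1 6 8 11)(3 10 7))^(-1)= (0 4 2)(1 11 8 6)(3 7 10)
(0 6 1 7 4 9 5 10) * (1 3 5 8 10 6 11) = [11, 7, 2, 5, 9, 6, 3, 4, 10, 8, 0, 1] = (0 11 1 7 4 9 8 10)(3 5 6)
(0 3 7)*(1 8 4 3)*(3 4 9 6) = (0 1 8 9 6 3 7) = [1, 8, 2, 7, 4, 5, 3, 0, 9, 6]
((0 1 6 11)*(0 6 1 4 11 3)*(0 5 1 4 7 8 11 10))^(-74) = ((0 7 8 11 6 3 5 1 4 10))^(-74) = (0 5 8 4 6)(1 11 10 3 7)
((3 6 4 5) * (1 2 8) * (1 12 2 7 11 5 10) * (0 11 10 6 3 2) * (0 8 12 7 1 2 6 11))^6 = (2 12 8 7 10)(4 5)(6 11)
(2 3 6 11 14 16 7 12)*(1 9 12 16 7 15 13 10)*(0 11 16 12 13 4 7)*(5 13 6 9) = (0 11 14)(1 5 13 10)(2 3 9 6 16 15 4 7 12) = [11, 5, 3, 9, 7, 13, 16, 12, 8, 6, 1, 14, 2, 10, 0, 4, 15]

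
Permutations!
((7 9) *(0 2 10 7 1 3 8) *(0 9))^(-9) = (0 7 10 2)(1 9 8 3)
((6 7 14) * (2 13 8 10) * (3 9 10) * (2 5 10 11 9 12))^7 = ((2 13 8 3 12)(5 10)(6 7 14)(9 11))^7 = (2 8 12 13 3)(5 10)(6 7 14)(9 11)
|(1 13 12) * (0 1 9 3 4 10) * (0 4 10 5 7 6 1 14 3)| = 12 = |(0 14 3 10 4 5 7 6 1 13 12 9)|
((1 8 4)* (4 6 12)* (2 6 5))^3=(1 2 4 5 12 8 6)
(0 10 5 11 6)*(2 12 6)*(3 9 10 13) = (0 13 3 9 10 5 11 2 12 6) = [13, 1, 12, 9, 4, 11, 0, 7, 8, 10, 5, 2, 6, 3]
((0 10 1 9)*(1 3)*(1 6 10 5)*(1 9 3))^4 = (10)(0 5 9)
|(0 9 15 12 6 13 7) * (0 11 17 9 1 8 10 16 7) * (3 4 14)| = 39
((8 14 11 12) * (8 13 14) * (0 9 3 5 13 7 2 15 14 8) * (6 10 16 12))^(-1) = (0 8 13 5 3 9)(2 7 12 16 10 6 11 14 15)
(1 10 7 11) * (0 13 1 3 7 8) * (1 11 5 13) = (0 1 10 8)(3 7 5 13 11) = [1, 10, 2, 7, 4, 13, 6, 5, 0, 9, 8, 3, 12, 11]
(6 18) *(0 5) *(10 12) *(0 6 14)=[5, 1, 2, 3, 4, 6, 18, 7, 8, 9, 12, 11, 10, 13, 0, 15, 16, 17, 14]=(0 5 6 18 14)(10 12)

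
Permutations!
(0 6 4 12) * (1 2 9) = [6, 2, 9, 3, 12, 5, 4, 7, 8, 1, 10, 11, 0] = (0 6 4 12)(1 2 9)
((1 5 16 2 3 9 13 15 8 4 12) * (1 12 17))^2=(1 16 3 13 8 17 5 2 9 15 4)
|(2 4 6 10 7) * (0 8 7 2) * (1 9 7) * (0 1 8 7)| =4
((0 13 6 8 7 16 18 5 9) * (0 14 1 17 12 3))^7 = (0 5)(1 8)(3 18)(6 14)(7 17)(9 13)(12 16) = ((0 13 6 8 7 16 18 5 9 14 1 17 12 3))^7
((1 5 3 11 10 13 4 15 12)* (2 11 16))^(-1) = (1 12 15 4 13 10 11 2 16 3 5)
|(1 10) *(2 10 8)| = 4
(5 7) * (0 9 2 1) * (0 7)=(0 9 2 1 7 5)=[9, 7, 1, 3, 4, 0, 6, 5, 8, 2]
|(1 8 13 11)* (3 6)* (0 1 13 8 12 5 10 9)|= 6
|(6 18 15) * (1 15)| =|(1 15 6 18)| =4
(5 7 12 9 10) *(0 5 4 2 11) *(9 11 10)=(0 5 7 12 11)(2 10 4)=[5, 1, 10, 3, 2, 7, 6, 12, 8, 9, 4, 0, 11]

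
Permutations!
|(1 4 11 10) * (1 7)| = |(1 4 11 10 7)| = 5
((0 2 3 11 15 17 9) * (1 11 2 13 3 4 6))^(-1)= ((0 13 3 2 4 6 1 11 15 17 9))^(-1)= (0 9 17 15 11 1 6 4 2 3 13)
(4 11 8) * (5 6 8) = (4 11 5 6 8) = [0, 1, 2, 3, 11, 6, 8, 7, 4, 9, 10, 5]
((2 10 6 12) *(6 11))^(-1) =(2 12 6 11 10)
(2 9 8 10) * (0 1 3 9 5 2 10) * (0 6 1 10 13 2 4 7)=(0 10 13 2 5 4 7)(1 3 9 8 6)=[10, 3, 5, 9, 7, 4, 1, 0, 6, 8, 13, 11, 12, 2]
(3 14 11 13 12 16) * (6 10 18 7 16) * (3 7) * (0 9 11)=(0 9 11 13 12 6 10 18 3 14)(7 16)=[9, 1, 2, 14, 4, 5, 10, 16, 8, 11, 18, 13, 6, 12, 0, 15, 7, 17, 3]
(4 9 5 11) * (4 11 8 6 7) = [0, 1, 2, 3, 9, 8, 7, 4, 6, 5, 10, 11] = (11)(4 9 5 8 6 7)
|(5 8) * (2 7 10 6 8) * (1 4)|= 6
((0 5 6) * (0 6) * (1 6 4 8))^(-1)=(0 5)(1 8 4 6)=((0 5)(1 6 4 8))^(-1)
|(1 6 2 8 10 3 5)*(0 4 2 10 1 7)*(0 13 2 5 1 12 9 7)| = 12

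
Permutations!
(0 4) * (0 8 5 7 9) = [4, 1, 2, 3, 8, 7, 6, 9, 5, 0] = (0 4 8 5 7 9)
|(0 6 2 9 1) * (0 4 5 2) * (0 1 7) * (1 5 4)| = 6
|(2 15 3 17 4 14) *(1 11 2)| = 8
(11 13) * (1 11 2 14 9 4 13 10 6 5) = (1 11 10 6 5)(2 14 9 4 13) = [0, 11, 14, 3, 13, 1, 5, 7, 8, 4, 6, 10, 12, 2, 9]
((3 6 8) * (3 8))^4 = (8)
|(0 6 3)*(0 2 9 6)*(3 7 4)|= |(2 9 6 7 4 3)|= 6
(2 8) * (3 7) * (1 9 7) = (1 9 7 3)(2 8) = [0, 9, 8, 1, 4, 5, 6, 3, 2, 7]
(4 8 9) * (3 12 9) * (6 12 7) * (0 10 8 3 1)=(0 10 8 1)(3 7 6 12 9 4)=[10, 0, 2, 7, 3, 5, 12, 6, 1, 4, 8, 11, 9]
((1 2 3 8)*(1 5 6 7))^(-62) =(1 2 3 8 5 6 7) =((1 2 3 8 5 6 7))^(-62)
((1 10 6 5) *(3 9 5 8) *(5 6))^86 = ((1 10 5)(3 9 6 8))^86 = (1 5 10)(3 6)(8 9)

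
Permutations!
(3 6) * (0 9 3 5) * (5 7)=[9, 1, 2, 6, 4, 0, 7, 5, 8, 3]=(0 9 3 6 7 5)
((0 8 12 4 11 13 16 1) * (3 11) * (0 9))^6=((0 8 12 4 3 11 13 16 1 9))^6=(0 13 12 1 3)(4 9 11 8 16)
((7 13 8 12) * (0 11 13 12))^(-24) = ((0 11 13 8)(7 12))^(-24) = (13)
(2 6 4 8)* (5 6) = [0, 1, 5, 3, 8, 6, 4, 7, 2] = (2 5 6 4 8)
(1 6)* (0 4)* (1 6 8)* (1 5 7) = (0 4)(1 8 5 7) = [4, 8, 2, 3, 0, 7, 6, 1, 5]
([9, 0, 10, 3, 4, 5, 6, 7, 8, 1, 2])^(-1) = [1, 9, 10, 3, 4, 5, 6, 7, 8, 0, 2]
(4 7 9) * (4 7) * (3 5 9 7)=[0, 1, 2, 5, 4, 9, 6, 7, 8, 3]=(3 5 9)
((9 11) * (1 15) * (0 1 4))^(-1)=((0 1 15 4)(9 11))^(-1)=(0 4 15 1)(9 11)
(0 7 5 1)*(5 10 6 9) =[7, 0, 2, 3, 4, 1, 9, 10, 8, 5, 6] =(0 7 10 6 9 5 1)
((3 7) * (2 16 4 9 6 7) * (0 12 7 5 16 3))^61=(0 12 7)(2 3)(4 9 6 5 16)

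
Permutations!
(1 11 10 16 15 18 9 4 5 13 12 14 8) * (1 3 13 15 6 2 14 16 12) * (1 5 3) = [0, 11, 14, 13, 3, 15, 2, 7, 1, 4, 12, 10, 16, 5, 8, 18, 6, 17, 9] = (1 11 10 12 16 6 2 14 8)(3 13 5 15 18 9 4)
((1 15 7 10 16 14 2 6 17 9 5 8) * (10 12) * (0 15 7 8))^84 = ((0 15 8 1 7 12 10 16 14 2 6 17 9 5))^84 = (17)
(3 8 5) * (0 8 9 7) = (0 8 5 3 9 7) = [8, 1, 2, 9, 4, 3, 6, 0, 5, 7]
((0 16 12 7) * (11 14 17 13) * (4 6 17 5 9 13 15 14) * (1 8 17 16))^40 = ((0 1 8 17 15 14 5 9 13 11 4 6 16 12 7))^40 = (0 4 14)(1 6 5)(7 11 15)(8 16 9)(12 13 17)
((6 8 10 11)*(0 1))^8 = (11)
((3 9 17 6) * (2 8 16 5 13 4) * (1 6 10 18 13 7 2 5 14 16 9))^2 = (1 3 6)(2 9 10 13 5)(4 7 8 17 18)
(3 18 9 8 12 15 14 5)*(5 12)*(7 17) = (3 18 9 8 5)(7 17)(12 15 14) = [0, 1, 2, 18, 4, 3, 6, 17, 5, 8, 10, 11, 15, 13, 12, 14, 16, 7, 9]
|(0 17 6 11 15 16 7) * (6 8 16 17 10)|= |(0 10 6 11 15 17 8 16 7)|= 9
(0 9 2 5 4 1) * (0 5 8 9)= [0, 5, 8, 3, 1, 4, 6, 7, 9, 2]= (1 5 4)(2 8 9)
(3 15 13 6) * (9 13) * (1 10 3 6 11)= (1 10 3 15 9 13 11)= [0, 10, 2, 15, 4, 5, 6, 7, 8, 13, 3, 1, 12, 11, 14, 9]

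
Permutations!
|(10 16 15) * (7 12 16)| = 5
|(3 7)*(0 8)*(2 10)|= 2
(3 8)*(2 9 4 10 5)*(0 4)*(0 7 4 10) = (0 10 5 2 9 7 4)(3 8) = [10, 1, 9, 8, 0, 2, 6, 4, 3, 7, 5]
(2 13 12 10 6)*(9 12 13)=(13)(2 9 12 10 6)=[0, 1, 9, 3, 4, 5, 2, 7, 8, 12, 6, 11, 10, 13]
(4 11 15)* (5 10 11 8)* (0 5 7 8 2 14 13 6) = [5, 1, 14, 3, 2, 10, 0, 8, 7, 9, 11, 15, 12, 6, 13, 4] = (0 5 10 11 15 4 2 14 13 6)(7 8)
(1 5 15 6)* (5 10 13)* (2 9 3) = (1 10 13 5 15 6)(2 9 3) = [0, 10, 9, 2, 4, 15, 1, 7, 8, 3, 13, 11, 12, 5, 14, 6]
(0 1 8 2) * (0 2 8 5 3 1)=(8)(1 5 3)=[0, 5, 2, 1, 4, 3, 6, 7, 8]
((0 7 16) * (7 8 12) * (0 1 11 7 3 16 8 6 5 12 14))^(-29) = (0 3 7 6 16 8 5 1 14 12 11)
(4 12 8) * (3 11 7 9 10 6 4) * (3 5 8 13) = (3 11 7 9 10 6 4 12 13)(5 8) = [0, 1, 2, 11, 12, 8, 4, 9, 5, 10, 6, 7, 13, 3]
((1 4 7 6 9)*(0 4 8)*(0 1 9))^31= ((9)(0 4 7 6)(1 8))^31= (9)(0 6 7 4)(1 8)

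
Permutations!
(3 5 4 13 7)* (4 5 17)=(3 17 4 13 7)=[0, 1, 2, 17, 13, 5, 6, 3, 8, 9, 10, 11, 12, 7, 14, 15, 16, 4]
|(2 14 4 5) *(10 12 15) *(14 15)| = |(2 15 10 12 14 4 5)| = 7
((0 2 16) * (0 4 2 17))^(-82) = ((0 17)(2 16 4))^(-82) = (17)(2 4 16)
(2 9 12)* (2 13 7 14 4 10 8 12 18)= [0, 1, 9, 3, 10, 5, 6, 14, 12, 18, 8, 11, 13, 7, 4, 15, 16, 17, 2]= (2 9 18)(4 10 8 12 13 7 14)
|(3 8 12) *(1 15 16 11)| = |(1 15 16 11)(3 8 12)| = 12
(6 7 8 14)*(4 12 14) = [0, 1, 2, 3, 12, 5, 7, 8, 4, 9, 10, 11, 14, 13, 6] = (4 12 14 6 7 8)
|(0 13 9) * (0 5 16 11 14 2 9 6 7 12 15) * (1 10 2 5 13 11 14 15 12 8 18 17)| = |(0 11 15)(1 10 2 9 13 6 7 8 18 17)(5 16 14)| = 30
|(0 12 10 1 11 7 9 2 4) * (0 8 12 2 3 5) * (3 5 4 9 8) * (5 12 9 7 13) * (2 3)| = 13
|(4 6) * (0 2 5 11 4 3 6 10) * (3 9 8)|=12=|(0 2 5 11 4 10)(3 6 9 8)|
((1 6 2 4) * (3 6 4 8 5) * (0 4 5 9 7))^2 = (0 1 3 2 9)(4 5 6 8 7)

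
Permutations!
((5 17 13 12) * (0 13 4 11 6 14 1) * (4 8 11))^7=((0 13 12 5 17 8 11 6 14 1))^7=(0 6 17 13 14 8 12 1 11 5)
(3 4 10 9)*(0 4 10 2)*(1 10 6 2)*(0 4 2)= (0 2 4 1 10 9 3 6)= [2, 10, 4, 6, 1, 5, 0, 7, 8, 3, 9]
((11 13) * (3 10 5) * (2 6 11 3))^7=(13)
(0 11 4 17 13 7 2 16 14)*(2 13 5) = (0 11 4 17 5 2 16 14)(7 13) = [11, 1, 16, 3, 17, 2, 6, 13, 8, 9, 10, 4, 12, 7, 0, 15, 14, 5]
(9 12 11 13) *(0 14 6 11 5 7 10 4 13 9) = (0 14 6 11 9 12 5 7 10 4 13) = [14, 1, 2, 3, 13, 7, 11, 10, 8, 12, 4, 9, 5, 0, 6]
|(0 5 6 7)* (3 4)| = 4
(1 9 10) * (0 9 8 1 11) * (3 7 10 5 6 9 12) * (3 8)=[12, 3, 2, 7, 4, 6, 9, 10, 1, 5, 11, 0, 8]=(0 12 8 1 3 7 10 11)(5 6 9)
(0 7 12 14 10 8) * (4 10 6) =(0 7 12 14 6 4 10 8) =[7, 1, 2, 3, 10, 5, 4, 12, 0, 9, 8, 11, 14, 13, 6]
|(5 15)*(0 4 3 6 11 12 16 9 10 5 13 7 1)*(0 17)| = |(0 4 3 6 11 12 16 9 10 5 15 13 7 1 17)| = 15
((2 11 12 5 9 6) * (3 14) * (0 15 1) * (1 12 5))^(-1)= ((0 15 12 1)(2 11 5 9 6)(3 14))^(-1)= (0 1 12 15)(2 6 9 5 11)(3 14)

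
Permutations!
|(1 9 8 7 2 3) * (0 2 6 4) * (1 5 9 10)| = |(0 2 3 5 9 8 7 6 4)(1 10)| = 18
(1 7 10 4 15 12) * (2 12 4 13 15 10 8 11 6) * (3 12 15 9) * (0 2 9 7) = (0 2 15 4 10 13 7 8 11 6 9 3 12 1) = [2, 0, 15, 12, 10, 5, 9, 8, 11, 3, 13, 6, 1, 7, 14, 4]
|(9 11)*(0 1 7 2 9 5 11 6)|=6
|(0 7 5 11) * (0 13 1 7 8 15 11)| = |(0 8 15 11 13 1 7 5)| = 8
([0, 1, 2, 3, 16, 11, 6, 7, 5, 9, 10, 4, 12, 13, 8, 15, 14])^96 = [0, 1, 2, 3, 4, 5, 6, 7, 8, 9, 10, 11, 12, 13, 14, 15, 16]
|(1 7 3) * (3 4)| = |(1 7 4 3)| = 4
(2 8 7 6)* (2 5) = (2 8 7 6 5) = [0, 1, 8, 3, 4, 2, 5, 6, 7]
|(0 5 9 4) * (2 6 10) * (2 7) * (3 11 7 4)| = 10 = |(0 5 9 3 11 7 2 6 10 4)|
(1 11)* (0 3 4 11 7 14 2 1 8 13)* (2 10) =[3, 7, 1, 4, 11, 5, 6, 14, 13, 9, 2, 8, 12, 0, 10] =(0 3 4 11 8 13)(1 7 14 10 2)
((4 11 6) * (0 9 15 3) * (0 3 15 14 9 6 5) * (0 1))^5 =((15)(0 6 4 11 5 1)(9 14))^5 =(15)(0 1 5 11 4 6)(9 14)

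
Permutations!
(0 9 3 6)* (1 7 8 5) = (0 9 3 6)(1 7 8 5) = [9, 7, 2, 6, 4, 1, 0, 8, 5, 3]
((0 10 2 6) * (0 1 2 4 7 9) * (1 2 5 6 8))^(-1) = ((0 10 4 7 9)(1 5 6 2 8))^(-1) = (0 9 7 4 10)(1 8 2 6 5)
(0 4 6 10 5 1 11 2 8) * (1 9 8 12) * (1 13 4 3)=(0 3 1 11 2 12 13 4 6 10 5 9 8)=[3, 11, 12, 1, 6, 9, 10, 7, 0, 8, 5, 2, 13, 4]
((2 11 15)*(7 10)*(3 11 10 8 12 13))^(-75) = ((2 10 7 8 12 13 3 11 15))^(-75) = (2 3 8)(7 15 13)(10 11 12)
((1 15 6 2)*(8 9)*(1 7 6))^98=(15)(2 6 7)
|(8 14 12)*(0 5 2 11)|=|(0 5 2 11)(8 14 12)|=12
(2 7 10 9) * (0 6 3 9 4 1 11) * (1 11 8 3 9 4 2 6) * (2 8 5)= (0 1 5 2 7 10 8 3 4 11)(6 9)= [1, 5, 7, 4, 11, 2, 9, 10, 3, 6, 8, 0]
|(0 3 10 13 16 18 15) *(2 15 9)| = 9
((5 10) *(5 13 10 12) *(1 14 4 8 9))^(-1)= ((1 14 4 8 9)(5 12)(10 13))^(-1)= (1 9 8 4 14)(5 12)(10 13)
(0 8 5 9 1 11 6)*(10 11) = [8, 10, 2, 3, 4, 9, 0, 7, 5, 1, 11, 6] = (0 8 5 9 1 10 11 6)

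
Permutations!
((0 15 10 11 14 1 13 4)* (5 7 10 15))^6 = (15)(0 1 10)(4 14 7)(5 13 11)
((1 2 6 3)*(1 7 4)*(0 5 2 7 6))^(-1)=(0 2 5)(1 4 7)(3 6)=((0 5 2)(1 7 4)(3 6))^(-1)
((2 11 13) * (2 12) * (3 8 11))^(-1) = ((2 3 8 11 13 12))^(-1) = (2 12 13 11 8 3)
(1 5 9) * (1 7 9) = (1 5)(7 9) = [0, 5, 2, 3, 4, 1, 6, 9, 8, 7]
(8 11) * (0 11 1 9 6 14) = (0 11 8 1 9 6 14) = [11, 9, 2, 3, 4, 5, 14, 7, 1, 6, 10, 8, 12, 13, 0]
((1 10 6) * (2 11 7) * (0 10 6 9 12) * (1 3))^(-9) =((0 10 9 12)(1 6 3)(2 11 7))^(-9) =(0 12 9 10)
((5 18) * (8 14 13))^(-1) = ((5 18)(8 14 13))^(-1) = (5 18)(8 13 14)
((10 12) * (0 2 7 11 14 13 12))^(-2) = ((0 2 7 11 14 13 12 10))^(-2) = (0 12 14 7)(2 10 13 11)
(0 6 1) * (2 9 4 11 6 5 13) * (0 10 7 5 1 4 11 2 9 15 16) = (0 1 10 7 5 13 9 11 6 4 2 15 16) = [1, 10, 15, 3, 2, 13, 4, 5, 8, 11, 7, 6, 12, 9, 14, 16, 0]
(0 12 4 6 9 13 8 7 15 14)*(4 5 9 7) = (0 12 5 9 13 8 4 6 7 15 14) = [12, 1, 2, 3, 6, 9, 7, 15, 4, 13, 10, 11, 5, 8, 0, 14]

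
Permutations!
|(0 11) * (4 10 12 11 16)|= 6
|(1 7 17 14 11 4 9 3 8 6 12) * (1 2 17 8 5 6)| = 30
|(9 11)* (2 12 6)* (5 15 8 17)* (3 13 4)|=12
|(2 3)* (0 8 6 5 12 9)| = 6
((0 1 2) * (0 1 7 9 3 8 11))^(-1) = (0 11 8 3 9 7)(1 2) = ((0 7 9 3 8 11)(1 2))^(-1)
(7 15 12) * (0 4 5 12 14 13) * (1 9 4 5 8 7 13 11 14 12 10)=(0 5 10 1 9 4 8 7 15 12 13)(11 14)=[5, 9, 2, 3, 8, 10, 6, 15, 7, 4, 1, 14, 13, 0, 11, 12]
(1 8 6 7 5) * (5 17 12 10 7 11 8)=(1 5)(6 11 8)(7 17 12 10)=[0, 5, 2, 3, 4, 1, 11, 17, 6, 9, 7, 8, 10, 13, 14, 15, 16, 12]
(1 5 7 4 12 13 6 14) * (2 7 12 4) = (1 5 12 13 6 14)(2 7) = [0, 5, 7, 3, 4, 12, 14, 2, 8, 9, 10, 11, 13, 6, 1]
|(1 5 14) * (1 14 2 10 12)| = |(14)(1 5 2 10 12)| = 5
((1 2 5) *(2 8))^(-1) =(1 5 2 8)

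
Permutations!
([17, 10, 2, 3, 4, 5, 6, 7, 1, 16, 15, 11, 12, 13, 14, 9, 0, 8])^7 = [16, 8, 2, 3, 4, 5, 6, 7, 17, 15, 1, 11, 12, 13, 14, 10, 9, 0]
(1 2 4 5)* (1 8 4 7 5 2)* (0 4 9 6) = (0 4 2 7 5 8 9 6) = [4, 1, 7, 3, 2, 8, 0, 5, 9, 6]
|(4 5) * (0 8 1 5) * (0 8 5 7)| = |(0 5 4 8 1 7)| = 6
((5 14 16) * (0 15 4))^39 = ((0 15 4)(5 14 16))^39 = (16)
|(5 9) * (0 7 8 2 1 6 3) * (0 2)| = |(0 7 8)(1 6 3 2)(5 9)| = 12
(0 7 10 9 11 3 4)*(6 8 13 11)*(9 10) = (0 7 9 6 8 13 11 3 4) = [7, 1, 2, 4, 0, 5, 8, 9, 13, 6, 10, 3, 12, 11]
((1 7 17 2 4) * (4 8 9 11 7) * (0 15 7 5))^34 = ((0 15 7 17 2 8 9 11 5)(1 4))^34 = (0 11 8 17 15 5 9 2 7)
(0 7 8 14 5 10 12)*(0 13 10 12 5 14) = (14)(0 7 8)(5 12 13 10) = [7, 1, 2, 3, 4, 12, 6, 8, 0, 9, 5, 11, 13, 10, 14]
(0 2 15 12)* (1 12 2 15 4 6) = [15, 12, 4, 3, 6, 5, 1, 7, 8, 9, 10, 11, 0, 13, 14, 2] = (0 15 2 4 6 1 12)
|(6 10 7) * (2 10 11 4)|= |(2 10 7 6 11 4)|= 6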